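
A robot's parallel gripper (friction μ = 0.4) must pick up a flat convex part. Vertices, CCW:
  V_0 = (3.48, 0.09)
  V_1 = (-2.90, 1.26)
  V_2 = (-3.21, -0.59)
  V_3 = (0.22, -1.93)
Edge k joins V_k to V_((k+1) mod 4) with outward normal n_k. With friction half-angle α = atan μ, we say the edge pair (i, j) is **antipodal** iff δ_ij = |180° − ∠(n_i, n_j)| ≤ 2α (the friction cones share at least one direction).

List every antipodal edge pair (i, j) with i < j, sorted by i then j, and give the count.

count = 2; pairs: (0,2), (0,3)

α = atan 0.4 = 21.80°;  2α = 43.60°
n_0 = (+0.1804, +0.9836)
n_1 = (-0.9862, +0.1653)
n_2 = (-0.3639, -0.9314)
n_3 = (+0.5267, -0.8500)
  (0,1): δ = 89.12°  ·
  (0,2): δ = 10.95°  ✓
  (0,3): δ = 42.18°  ✓
  (1,2): δ = 101.83°  ·
  (1,3): δ = 48.70°  ·
  (2,3): δ = 126.88°  ·
antipodal pairs: 2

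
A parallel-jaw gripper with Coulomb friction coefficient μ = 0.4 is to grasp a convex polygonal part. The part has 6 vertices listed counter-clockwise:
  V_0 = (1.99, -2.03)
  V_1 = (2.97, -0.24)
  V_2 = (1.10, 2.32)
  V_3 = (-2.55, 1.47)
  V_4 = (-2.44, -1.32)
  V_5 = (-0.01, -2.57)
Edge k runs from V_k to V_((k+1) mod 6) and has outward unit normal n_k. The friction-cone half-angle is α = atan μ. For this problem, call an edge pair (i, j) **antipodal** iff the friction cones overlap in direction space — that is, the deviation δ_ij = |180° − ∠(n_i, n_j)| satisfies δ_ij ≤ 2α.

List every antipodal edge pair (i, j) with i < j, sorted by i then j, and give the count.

count = 5; pairs: (0,3), (1,3), (1,4), (2,4), (2,5)

α = atan 0.4 = 21.80°;  2α = 43.60°
n_0 = (+0.8771, -0.4802)
n_1 = (+0.8075, +0.5899)
n_2 = (-0.2268, +0.9739)
n_3 = (-0.9992, -0.0394)
n_4 = (-0.4574, -0.8892)
n_5 = (+0.2607, -0.9654)
  (0,1): δ = 115.15°  ·
  (0,2): δ = 48.19°  ·
  (0,3): δ = 30.96°  ✓
  (0,4): δ = 91.48°  ·
  (0,5): δ = 133.81°  ·
  (1,2): δ = 113.04°  ·
  (1,3): δ = 33.89°  ✓
  (1,4): δ = 26.63°  ✓
  (1,5): δ = 68.96°  ·
  (2,3): δ = 100.85°  ·
  (2,4): δ = 40.33°  ✓
  (2,5): δ = 2.00°  ✓
  (3,4): δ = 119.48°  ·
  (3,5): δ = 77.15°  ·
  (4,5): δ = 137.67°  ·
antipodal pairs: 5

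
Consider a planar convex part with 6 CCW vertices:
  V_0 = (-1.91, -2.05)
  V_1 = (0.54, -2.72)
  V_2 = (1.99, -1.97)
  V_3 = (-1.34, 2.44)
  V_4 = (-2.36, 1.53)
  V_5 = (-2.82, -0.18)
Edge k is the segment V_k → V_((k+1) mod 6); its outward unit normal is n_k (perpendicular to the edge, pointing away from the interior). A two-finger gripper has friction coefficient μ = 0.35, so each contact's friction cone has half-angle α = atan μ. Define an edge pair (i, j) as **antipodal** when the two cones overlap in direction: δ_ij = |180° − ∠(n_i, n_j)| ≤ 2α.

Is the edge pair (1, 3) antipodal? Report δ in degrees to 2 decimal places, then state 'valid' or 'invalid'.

δ = 14.39°, valid

α = atan 0.35 = 19.29°;  2α = 38.58°
edge 1: e_1 = (+1.45, +0.75);  n_1 = (+0.4594, -0.8882)
edge 3: e_3 = (-1.02, -0.91);  n_3 = (-0.6657, +0.7462)
∠(n_1, n_3) = 165.61°
δ = |180° − 165.61°| = 14.39°
14.39° ≤ 2α = 38.58°  →  valid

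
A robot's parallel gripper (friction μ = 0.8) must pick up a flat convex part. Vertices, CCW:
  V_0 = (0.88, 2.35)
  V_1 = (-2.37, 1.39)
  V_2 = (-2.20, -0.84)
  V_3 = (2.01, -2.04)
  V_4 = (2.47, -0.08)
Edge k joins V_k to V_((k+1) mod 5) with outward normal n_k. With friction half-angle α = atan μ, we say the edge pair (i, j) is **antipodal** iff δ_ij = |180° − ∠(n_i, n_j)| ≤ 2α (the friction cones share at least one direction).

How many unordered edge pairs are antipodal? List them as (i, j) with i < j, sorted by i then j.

α = atan 0.8 = 38.66°;  2α = 77.32°
n_0 = (-0.2833, +0.9590)
n_1 = (-0.9971, -0.0760)
n_2 = (-0.2741, -0.9617)
n_3 = (+0.9735, -0.2285)
n_4 = (+0.8368, +0.5475)
  (0,1): δ = 102.10°  ·
  (0,2): δ = 32.37°  ✓
  (0,3): δ = 60.34°  ✓
  (0,4): δ = 106.74°  ·
  (1,2): δ = 110.27°  ·
  (1,3): δ = 17.57°  ✓
  (1,4): δ = 28.84°  ✓
  (2,3): δ = 87.30°  ·
  (2,4): δ = 40.89°  ✓
  (3,4): δ = 133.59°  ·
antipodal pairs: 5

count = 5; pairs: (0,2), (0,3), (1,3), (1,4), (2,4)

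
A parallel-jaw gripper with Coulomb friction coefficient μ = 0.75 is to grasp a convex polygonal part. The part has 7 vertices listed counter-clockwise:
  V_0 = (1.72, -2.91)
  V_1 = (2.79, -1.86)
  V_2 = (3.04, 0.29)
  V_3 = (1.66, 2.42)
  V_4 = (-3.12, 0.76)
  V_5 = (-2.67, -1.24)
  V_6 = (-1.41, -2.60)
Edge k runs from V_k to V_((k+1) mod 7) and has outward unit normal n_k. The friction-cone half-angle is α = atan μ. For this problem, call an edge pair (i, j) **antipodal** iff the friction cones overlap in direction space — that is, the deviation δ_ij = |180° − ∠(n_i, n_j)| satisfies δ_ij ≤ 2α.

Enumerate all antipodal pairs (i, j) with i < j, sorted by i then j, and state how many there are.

count = 10; pairs: (0,3), (0,4), (1,3), (1,4), (1,5), (2,4), (2,5), (2,6), (3,5), (3,6)

α = atan 0.75 = 36.87°;  2α = 73.74°
n_0 = (+0.7004, -0.7137)
n_1 = (+0.9933, -0.1155)
n_2 = (+0.8393, +0.5437)
n_3 = (-0.3281, +0.9447)
n_4 = (-0.9756, -0.2195)
n_5 = (-0.7336, -0.6796)
n_6 = (-0.0986, -0.9951)
  (0,1): δ = 141.09°  ·
  (0,2): δ = 101.52°  ·
  (0,3): δ = 25.31°  ✓
  (0,4): δ = 58.22°  ✓
  (0,5): δ = 88.35°  ·
  (0,6): δ = 129.88°  ·
  (1,2): δ = 140.43°  ·
  (1,3): δ = 64.22°  ✓
  (1,4): δ = 19.31°  ✓
  (1,5): δ = 49.45°  ✓
  (1,6): δ = 90.98°  ·
  (2,3): δ = 103.79°  ·
  (2,4): δ = 20.26°  ✓
  (2,5): δ = 9.88°  ✓
  (2,6): δ = 51.41°  ✓
  (3,4): δ = 96.47°  ·
  (3,5): δ = 66.34°  ✓
  (3,6): δ = 24.81°  ✓
  (4,5): δ = 149.87°  ·
  (4,6): δ = 108.34°  ·
  (5,6): δ = 138.47°  ·
antipodal pairs: 10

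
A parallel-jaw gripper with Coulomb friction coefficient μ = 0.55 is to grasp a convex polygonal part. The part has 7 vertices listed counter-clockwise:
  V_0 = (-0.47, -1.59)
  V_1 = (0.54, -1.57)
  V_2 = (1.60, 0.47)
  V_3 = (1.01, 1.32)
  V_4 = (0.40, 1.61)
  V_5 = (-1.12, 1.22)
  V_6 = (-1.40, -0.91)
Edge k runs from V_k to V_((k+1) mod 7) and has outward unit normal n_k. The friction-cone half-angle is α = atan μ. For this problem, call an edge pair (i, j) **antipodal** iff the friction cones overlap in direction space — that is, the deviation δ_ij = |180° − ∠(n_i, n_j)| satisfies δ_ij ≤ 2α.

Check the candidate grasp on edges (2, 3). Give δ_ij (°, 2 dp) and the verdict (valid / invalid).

δ = 150.19°, invalid

α = atan 0.55 = 28.81°;  2α = 57.62°
edge 2: e_2 = (-0.59, +0.85);  n_2 = (+0.8215, +0.5702)
edge 3: e_3 = (-0.61, +0.29);  n_3 = (+0.4294, +0.9031)
∠(n_2, n_3) = 29.81°
δ = |180° − 29.81°| = 150.19°
150.19° > 2α = 57.62°  →  invalid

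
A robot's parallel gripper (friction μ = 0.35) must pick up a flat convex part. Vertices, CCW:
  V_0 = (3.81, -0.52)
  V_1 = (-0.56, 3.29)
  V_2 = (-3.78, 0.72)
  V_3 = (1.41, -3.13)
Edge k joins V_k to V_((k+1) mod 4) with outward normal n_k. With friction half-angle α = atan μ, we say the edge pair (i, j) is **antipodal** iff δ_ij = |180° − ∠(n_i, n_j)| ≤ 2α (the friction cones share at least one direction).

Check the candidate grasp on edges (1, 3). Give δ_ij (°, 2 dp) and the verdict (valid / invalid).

δ = 8.81°, valid

α = atan 0.35 = 19.29°;  2α = 38.58°
edge 1: e_1 = (-3.22, -2.57);  n_1 = (-0.6238, +0.7816)
edge 3: e_3 = (+2.40, +2.61);  n_3 = (+0.7361, -0.6769)
∠(n_1, n_3) = 171.19°
δ = |180° − 171.19°| = 8.81°
8.81° ≤ 2α = 38.58°  →  valid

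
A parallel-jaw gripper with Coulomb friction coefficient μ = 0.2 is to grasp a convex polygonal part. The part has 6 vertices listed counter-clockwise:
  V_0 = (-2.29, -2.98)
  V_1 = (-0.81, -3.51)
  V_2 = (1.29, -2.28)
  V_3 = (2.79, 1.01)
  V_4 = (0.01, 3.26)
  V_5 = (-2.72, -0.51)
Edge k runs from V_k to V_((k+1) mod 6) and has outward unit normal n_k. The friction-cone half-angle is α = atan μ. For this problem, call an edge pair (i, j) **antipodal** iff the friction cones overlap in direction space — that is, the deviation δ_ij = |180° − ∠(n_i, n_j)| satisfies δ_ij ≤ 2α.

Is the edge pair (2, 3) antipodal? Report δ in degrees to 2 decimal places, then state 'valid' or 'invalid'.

δ = 104.48°, invalid

α = atan 0.2 = 11.31°;  2α = 22.62°
edge 2: e_2 = (+1.50, +3.29);  n_2 = (+0.9099, -0.4148)
edge 3: e_3 = (-2.78, +2.25);  n_3 = (+0.6291, +0.7773)
∠(n_2, n_3) = 75.52°
δ = |180° − 75.52°| = 104.48°
104.48° > 2α = 22.62°  →  invalid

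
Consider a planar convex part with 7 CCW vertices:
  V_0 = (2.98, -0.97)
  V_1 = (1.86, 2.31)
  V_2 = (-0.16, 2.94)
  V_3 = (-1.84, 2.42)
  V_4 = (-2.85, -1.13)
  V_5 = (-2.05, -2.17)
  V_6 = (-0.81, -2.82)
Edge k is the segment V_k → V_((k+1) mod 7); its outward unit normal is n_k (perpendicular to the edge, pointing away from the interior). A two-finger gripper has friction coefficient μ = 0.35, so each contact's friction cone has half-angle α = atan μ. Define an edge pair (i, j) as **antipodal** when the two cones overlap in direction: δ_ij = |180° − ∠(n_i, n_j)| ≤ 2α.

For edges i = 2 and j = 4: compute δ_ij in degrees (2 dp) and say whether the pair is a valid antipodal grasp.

δ = 69.63°, invalid

α = atan 0.35 = 19.29°;  2α = 38.58°
edge 2: e_2 = (-1.68, -0.52);  n_2 = (-0.2957, +0.9553)
edge 4: e_4 = (+0.80, -1.04);  n_4 = (-0.7926, -0.6097)
∠(n_2, n_4) = 110.37°
δ = |180° − 110.37°| = 69.63°
69.63° > 2α = 38.58°  →  invalid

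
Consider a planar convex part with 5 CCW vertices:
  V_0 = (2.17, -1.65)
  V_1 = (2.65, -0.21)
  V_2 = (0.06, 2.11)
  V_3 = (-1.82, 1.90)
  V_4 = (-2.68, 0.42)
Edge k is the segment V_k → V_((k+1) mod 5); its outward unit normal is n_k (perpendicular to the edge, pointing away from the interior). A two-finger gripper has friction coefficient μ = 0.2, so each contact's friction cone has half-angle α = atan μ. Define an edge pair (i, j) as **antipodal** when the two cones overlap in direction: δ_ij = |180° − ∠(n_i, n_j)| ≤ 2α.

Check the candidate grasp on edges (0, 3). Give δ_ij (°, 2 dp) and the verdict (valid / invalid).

α = atan 0.2 = 11.31°;  2α = 22.62°
edge 0: e_0 = (+0.48, +1.44);  n_0 = (+0.9487, -0.3162)
edge 3: e_3 = (-0.86, -1.48);  n_3 = (-0.8646, +0.5024)
∠(n_0, n_3) = 168.27°
δ = |180° − 168.27°| = 11.73°
11.73° ≤ 2α = 22.62°  →  valid

δ = 11.73°, valid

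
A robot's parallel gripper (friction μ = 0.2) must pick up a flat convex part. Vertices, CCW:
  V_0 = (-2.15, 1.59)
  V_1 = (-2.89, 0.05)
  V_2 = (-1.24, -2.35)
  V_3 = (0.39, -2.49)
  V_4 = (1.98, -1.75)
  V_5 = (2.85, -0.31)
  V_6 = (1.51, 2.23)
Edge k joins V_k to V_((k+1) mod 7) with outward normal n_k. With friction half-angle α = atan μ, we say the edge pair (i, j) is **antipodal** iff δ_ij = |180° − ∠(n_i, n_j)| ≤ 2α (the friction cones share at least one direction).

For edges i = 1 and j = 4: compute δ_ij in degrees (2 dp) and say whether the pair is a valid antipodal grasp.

α = atan 0.2 = 11.31°;  2α = 22.62°
edge 1: e_1 = (+1.65, -2.40);  n_1 = (-0.8240, -0.5665)
edge 4: e_4 = (+0.87, +1.44);  n_4 = (+0.8559, -0.5171)
∠(n_1, n_4) = 114.35°
δ = |180° − 114.35°| = 65.65°
65.65° > 2α = 22.62°  →  invalid

δ = 65.65°, invalid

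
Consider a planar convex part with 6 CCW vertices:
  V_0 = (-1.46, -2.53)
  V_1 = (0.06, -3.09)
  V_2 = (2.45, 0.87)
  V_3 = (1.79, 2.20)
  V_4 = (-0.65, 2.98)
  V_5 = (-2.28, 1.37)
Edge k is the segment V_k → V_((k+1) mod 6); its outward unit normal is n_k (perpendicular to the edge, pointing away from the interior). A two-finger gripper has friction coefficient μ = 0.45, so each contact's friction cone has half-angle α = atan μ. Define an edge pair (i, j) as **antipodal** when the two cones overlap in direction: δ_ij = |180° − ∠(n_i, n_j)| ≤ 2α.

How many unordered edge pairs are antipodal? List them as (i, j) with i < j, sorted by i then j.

α = atan 0.45 = 24.23°;  2α = 48.46°
n_0 = (-0.3457, -0.9383)
n_1 = (+0.8562, -0.5167)
n_2 = (+0.8958, +0.4445)
n_3 = (+0.3045, +0.9525)
n_4 = (-0.7027, +0.7115)
n_5 = (-0.9786, -0.2058)
  (0,1): δ = 100.89°  ·
  (0,2): δ = 43.38°  ✓
  (0,3): δ = 2.50°  ✓
  (0,4): δ = 64.87°  ·
  (0,5): δ = 122.10°  ·
  (1,2): δ = 122.50°  ·
  (1,3): δ = 76.62°  ·
  (1,4): δ = 14.24°  ✓
  (1,5): δ = 42.99°  ✓
  (2,3): δ = 134.12°  ·
  (2,4): δ = 71.75°  ·
  (2,5): δ = 14.52°  ✓
  (3,4): δ = 117.63°  ·
  (3,5): δ = 60.40°  ·
  (4,5): δ = 122.77°  ·
antipodal pairs: 5

count = 5; pairs: (0,2), (0,3), (1,4), (1,5), (2,5)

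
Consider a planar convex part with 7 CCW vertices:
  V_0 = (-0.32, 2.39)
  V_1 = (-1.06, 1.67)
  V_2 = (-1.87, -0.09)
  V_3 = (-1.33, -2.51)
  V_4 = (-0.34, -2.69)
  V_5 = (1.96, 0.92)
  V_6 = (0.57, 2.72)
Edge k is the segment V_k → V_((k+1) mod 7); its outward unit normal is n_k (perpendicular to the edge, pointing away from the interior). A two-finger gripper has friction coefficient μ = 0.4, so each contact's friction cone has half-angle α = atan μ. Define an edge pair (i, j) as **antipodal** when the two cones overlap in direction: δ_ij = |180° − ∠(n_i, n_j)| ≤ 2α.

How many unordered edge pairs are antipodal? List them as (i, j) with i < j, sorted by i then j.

count = 6; pairs: (0,4), (1,4), (2,5), (3,5), (3,6), (4,6)

α = atan 0.4 = 21.80°;  2α = 43.60°
n_0 = (-0.6974, +0.7167)
n_1 = (-0.9084, +0.4181)
n_2 = (-0.9760, -0.2178)
n_3 = (-0.1789, -0.9839)
n_4 = (+0.8434, -0.5373)
n_5 = (+0.7915, +0.6112)
n_6 = (-0.3477, +0.9376)
  (0,1): δ = 158.93°  ·
  (0,2): δ = 121.64°  ·
  (0,3): δ = 54.52°  ·
  (0,4): δ = 13.28°  ✓
  (0,5): δ = 83.46°  ·
  (0,6): δ = 156.13°  ·
  (1,2): δ = 142.71°  ·
  (1,3): δ = 75.59°  ·
  (1,4): δ = 7.79°  ✓
  (1,5): δ = 62.39°  ·
  (1,6): δ = 135.06°  ·
  (2,3): δ = 112.88°  ·
  (2,4): δ = 45.08°  ·
  (2,5): δ = 25.10°  ✓
  (2,6): δ = 97.77°  ·
  (3,4): δ = 112.20°  ·
  (3,5): δ = 42.02°  ✓
  (3,6): δ = 30.65°  ✓
  (4,5): δ = 109.82°  ·
  (4,6): δ = 37.15°  ✓
  (5,6): δ = 107.33°  ·
antipodal pairs: 6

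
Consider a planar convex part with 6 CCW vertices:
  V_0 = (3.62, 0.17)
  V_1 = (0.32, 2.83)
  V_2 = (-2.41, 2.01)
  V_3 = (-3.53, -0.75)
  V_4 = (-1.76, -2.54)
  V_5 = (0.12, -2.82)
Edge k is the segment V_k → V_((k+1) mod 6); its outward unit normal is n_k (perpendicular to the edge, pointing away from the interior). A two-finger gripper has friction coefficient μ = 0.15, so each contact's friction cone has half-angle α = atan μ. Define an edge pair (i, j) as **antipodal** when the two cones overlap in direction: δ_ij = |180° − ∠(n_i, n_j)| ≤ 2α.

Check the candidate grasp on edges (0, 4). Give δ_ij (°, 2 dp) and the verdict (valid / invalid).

α = atan 0.15 = 8.53°;  2α = 17.06°
edge 0: e_0 = (-3.30, +2.66);  n_0 = (+0.6276, +0.7786)
edge 4: e_4 = (+1.88, -0.28);  n_4 = (-0.1473, -0.9891)
∠(n_0, n_4) = 149.60°
δ = |180° − 149.60°| = 30.40°
30.40° > 2α = 17.06°  →  invalid

δ = 30.40°, invalid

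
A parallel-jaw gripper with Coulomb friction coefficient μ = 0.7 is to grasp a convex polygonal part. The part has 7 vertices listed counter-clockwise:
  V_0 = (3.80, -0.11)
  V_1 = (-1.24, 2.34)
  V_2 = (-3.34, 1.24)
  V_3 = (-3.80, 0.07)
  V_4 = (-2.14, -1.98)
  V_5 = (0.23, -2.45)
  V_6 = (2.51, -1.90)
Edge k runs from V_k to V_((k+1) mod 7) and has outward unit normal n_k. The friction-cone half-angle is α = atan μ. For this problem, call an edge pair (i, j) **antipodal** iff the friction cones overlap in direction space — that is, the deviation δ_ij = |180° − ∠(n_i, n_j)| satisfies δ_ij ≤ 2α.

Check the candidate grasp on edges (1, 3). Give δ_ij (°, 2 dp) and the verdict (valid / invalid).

α = atan 0.7 = 34.99°;  2α = 69.98°
edge 1: e_1 = (-2.10, -1.10);  n_1 = (-0.4640, +0.8858)
edge 3: e_3 = (+1.66, -2.05);  n_3 = (-0.7772, -0.6293)
∠(n_1, n_3) = 101.35°
δ = |180° − 101.35°| = 78.65°
78.65° > 2α = 69.98°  →  invalid

δ = 78.65°, invalid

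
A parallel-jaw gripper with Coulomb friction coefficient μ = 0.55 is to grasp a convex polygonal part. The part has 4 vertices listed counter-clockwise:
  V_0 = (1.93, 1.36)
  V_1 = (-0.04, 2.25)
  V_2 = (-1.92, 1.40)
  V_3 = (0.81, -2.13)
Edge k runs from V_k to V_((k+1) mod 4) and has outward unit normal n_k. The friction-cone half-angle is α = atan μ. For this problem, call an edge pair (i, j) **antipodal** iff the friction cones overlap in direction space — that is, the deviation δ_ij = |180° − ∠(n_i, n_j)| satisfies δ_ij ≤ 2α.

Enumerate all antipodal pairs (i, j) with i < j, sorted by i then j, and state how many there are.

count = 3; pairs: (0,2), (1,3), (2,3)

α = atan 0.55 = 28.81°;  2α = 57.62°
n_0 = (+0.4117, +0.9113)
n_1 = (-0.4120, +0.9112)
n_2 = (-0.7910, -0.6118)
n_3 = (+0.9522, -0.3056)
  (0,1): δ = 131.36°  ·
  (0,2): δ = 27.97°  ✓
  (0,3): δ = 96.52°  ·
  (1,2): δ = 76.61°  ·
  (1,3): δ = 47.88°  ✓
  (2,3): δ = 55.51°  ✓
antipodal pairs: 3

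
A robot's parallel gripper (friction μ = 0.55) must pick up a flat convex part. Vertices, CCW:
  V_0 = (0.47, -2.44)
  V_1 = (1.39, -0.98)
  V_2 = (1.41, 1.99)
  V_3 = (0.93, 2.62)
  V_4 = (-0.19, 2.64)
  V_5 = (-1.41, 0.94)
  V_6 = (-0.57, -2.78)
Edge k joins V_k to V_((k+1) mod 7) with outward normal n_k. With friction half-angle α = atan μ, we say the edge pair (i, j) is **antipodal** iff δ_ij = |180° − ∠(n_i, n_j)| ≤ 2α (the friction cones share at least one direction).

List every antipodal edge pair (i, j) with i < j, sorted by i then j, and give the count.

α = atan 0.55 = 28.81°;  2α = 57.62°
n_0 = (+0.8460, -0.5331)
n_1 = (+1.0000, -0.0067)
n_2 = (+0.7954, +0.6060)
n_3 = (+0.0179, +0.9998)
n_4 = (-0.8124, +0.5830)
n_5 = (-0.9754, -0.2203)
n_6 = (+0.3107, -0.9505)
  (0,1): δ = 148.17°  ·
  (0,2): δ = 110.48°  ·
  (0,3): δ = 58.81°  ·
  (0,4): δ = 3.45°  ✓
  (0,5): δ = 44.94°  ✓
  (0,6): δ = 140.32°  ·
  (1,2): δ = 142.31°  ·
  (1,3): δ = 90.64°  ·
  (1,4): δ = 35.28°  ✓
  (1,5): δ = 13.11°  ✓
  (1,6): δ = 108.49°  ·
  (2,3): δ = 128.33°  ·
  (2,4): δ = 72.97°  ·
  (2,5): δ = 24.58°  ✓
  (2,6): δ = 70.80°  ·
  (3,4): δ = 124.64°  ·
  (3,5): δ = 76.25°  ·
  (3,6): δ = 19.13°  ✓
  (4,5): δ = 131.61°  ·
  (4,6): δ = 36.23°  ✓
  (5,6): δ = 84.62°  ·
antipodal pairs: 7

count = 7; pairs: (0,4), (0,5), (1,4), (1,5), (2,5), (3,6), (4,6)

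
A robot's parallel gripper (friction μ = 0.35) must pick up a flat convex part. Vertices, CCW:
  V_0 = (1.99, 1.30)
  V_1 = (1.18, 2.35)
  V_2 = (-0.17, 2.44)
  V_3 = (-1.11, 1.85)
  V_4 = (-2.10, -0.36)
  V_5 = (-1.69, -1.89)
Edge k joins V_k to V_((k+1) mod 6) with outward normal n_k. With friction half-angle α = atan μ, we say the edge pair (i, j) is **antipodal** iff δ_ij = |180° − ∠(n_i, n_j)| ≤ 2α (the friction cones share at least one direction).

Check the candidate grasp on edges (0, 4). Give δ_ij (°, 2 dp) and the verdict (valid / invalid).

α = atan 0.35 = 19.29°;  2α = 38.58°
edge 0: e_0 = (-0.81, +1.05);  n_0 = (+0.7918, +0.6108)
edge 4: e_4 = (+0.41, -1.53);  n_4 = (-0.9659, -0.2588)
∠(n_0, n_4) = 157.35°
δ = |180° − 157.35°| = 22.65°
22.65° ≤ 2α = 38.58°  →  valid

δ = 22.65°, valid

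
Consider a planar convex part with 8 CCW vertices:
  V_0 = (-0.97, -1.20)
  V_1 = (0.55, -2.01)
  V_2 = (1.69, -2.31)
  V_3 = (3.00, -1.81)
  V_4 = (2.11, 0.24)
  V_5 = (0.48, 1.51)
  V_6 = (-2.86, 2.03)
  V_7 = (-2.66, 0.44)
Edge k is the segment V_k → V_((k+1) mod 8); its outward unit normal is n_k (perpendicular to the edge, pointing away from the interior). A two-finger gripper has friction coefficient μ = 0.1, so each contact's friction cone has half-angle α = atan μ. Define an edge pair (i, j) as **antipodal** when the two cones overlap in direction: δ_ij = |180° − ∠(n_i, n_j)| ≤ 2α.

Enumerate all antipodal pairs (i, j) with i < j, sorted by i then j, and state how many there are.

α = atan 0.1 = 5.71°;  2α = 11.42°
n_0 = (-0.4703, -0.8825)
n_1 = (-0.2545, -0.9671)
n_2 = (+0.3566, -0.9343)
n_3 = (+0.9173, +0.3982)
n_4 = (+0.6146, +0.7888)
n_5 = (+0.1538, +0.9881)
n_6 = (-0.9922, -0.1248)
n_7 = (-0.6964, -0.7176)
  (0,1): δ = 166.69°  ·
  (0,2): δ = 131.06°  ·
  (0,3): δ = 38.48°  ·
  (0,4): δ = 9.87°  ✓
  (0,5): δ = 19.20°  ·
  (0,6): δ = 125.22°  ·
  (0,7): δ = 163.91°  ·
  (1,2): δ = 144.37°  ·
  (1,3): δ = 51.79°  ·
  (1,4): δ = 23.18°  ·
  (1,5): δ = 5.89°  ✓
  (1,6): δ = 111.91°  ·
  (1,7): δ = 150.60°  ·
  (2,3): δ = 87.42°  ·
  (2,4): δ = 58.81°  ·
  (2,5): δ = 29.74°  ·
  (2,6): δ = 76.28°  ·
  (2,7): δ = 114.97°  ·
  (3,4): δ = 151.39°  ·
  (3,5): δ = 122.32°  ·
  (3,6): δ = 16.30°  ·
  (3,7): δ = 22.39°  ·
  (4,5): δ = 150.93°  ·
  (4,6): δ = 44.91°  ·
  (4,7): δ = 6.22°  ✓
  (5,6): δ = 73.98°  ·
  (5,7): δ = 35.29°  ·
  (6,7): δ = 141.31°  ·
antipodal pairs: 3

count = 3; pairs: (0,4), (1,5), (4,7)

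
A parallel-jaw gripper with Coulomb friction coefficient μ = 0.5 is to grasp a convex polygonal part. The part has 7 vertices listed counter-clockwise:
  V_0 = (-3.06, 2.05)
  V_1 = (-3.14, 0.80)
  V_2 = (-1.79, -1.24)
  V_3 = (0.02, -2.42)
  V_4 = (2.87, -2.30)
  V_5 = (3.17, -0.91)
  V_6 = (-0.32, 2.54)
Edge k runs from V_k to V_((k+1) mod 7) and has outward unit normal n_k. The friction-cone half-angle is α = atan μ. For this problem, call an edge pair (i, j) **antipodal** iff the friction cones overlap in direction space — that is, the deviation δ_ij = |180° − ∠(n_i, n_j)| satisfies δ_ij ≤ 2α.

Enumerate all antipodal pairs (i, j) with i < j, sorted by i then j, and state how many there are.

α = atan 0.5 = 26.57°;  2α = 53.13°
n_0 = (-0.9980, +0.0639)
n_1 = (-0.8339, -0.5519)
n_2 = (-0.5461, -0.8377)
n_3 = (+0.0421, -0.9991)
n_4 = (+0.9775, -0.2110)
n_5 = (+0.7030, +0.7112)
n_6 = (-0.1760, +0.9844)
  (0,1): δ = 142.84°  ·
  (0,2): δ = 119.44°  ·
  (0,3): δ = 83.93°  ·
  (0,4): δ = 8.52°  ✓
  (0,5): δ = 48.99°  ✓
  (0,6): δ = 103.80°  ·
  (1,2): δ = 156.60°  ·
  (1,3): δ = 121.08°  ·
  (1,4): δ = 45.67°  ✓
  (1,5): δ = 11.84°  ✓
  (1,6): δ = 66.64°  ·
  (2,3): δ = 144.49°  ·
  (2,4): δ = 69.08°  ·
  (2,5): δ = 11.57°  ✓
  (2,6): δ = 43.24°  ✓
  (3,4): δ = 104.59°  ·
  (3,5): δ = 47.08°  ✓
  (3,6): δ = 7.73°  ✓
  (4,5): δ = 122.49°  ·
  (4,6): δ = 67.68°  ·
  (5,6): δ = 125.19°  ·
antipodal pairs: 8

count = 8; pairs: (0,4), (0,5), (1,4), (1,5), (2,5), (2,6), (3,5), (3,6)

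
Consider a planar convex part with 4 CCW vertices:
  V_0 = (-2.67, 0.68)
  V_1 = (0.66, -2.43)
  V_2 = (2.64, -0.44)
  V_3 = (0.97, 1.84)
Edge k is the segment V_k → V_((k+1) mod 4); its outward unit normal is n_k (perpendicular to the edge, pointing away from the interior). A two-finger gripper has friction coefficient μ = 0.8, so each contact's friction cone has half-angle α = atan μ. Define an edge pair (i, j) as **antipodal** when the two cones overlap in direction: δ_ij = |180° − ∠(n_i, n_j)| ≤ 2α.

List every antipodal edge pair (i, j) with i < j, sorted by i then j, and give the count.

count = 3; pairs: (0,2), (0,3), (1,3)

α = atan 0.8 = 38.66°;  2α = 77.32°
n_0 = (-0.6826, -0.7308)
n_1 = (+0.7089, -0.7053)
n_2 = (+0.8067, +0.5909)
n_3 = (-0.3036, +0.9528)
  (0,1): δ = 91.81°  ·
  (0,2): δ = 10.74°  ✓
  (0,3): δ = 60.72°  ✓
  (1,2): δ = 98.92°  ·
  (1,3): δ = 27.47°  ✓
  (2,3): δ = 108.55°  ·
antipodal pairs: 3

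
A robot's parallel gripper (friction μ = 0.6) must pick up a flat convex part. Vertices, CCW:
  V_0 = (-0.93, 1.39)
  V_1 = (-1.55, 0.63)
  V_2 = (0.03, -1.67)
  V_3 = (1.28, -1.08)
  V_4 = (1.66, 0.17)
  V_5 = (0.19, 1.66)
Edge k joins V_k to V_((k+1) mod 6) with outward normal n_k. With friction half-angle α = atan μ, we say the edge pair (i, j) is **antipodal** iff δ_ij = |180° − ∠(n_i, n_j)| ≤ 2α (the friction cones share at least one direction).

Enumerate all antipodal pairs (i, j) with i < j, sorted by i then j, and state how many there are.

α = atan 0.6 = 30.96°;  2α = 61.93°
n_0 = (-0.7749, +0.6321)
n_1 = (-0.8243, -0.5662)
n_2 = (+0.4268, -0.9043)
n_3 = (+0.9568, -0.2909)
n_4 = (+0.7119, +0.7023)
n_5 = (-0.2344, +0.9722)
  (0,1): δ = 106.31°  ·
  (0,2): δ = 25.53°  ✓
  (0,3): δ = 22.30°  ✓
  (0,4): δ = 83.82°  ·
  (0,5): δ = 142.76°  ·
  (1,2): δ = 99.22°  ·
  (1,3): δ = 51.40°  ✓
  (1,4): δ = 10.13°  ✓
  (1,5): δ = 69.07°  ·
  (2,3): δ = 132.18°  ·
  (2,4): δ = 70.65°  ·
  (2,5): δ = 11.71°  ✓
  (3,4): δ = 118.48°  ·
  (3,5): δ = 59.54°  ✓
  (4,5): δ = 121.06°  ·
antipodal pairs: 6

count = 6; pairs: (0,2), (0,3), (1,3), (1,4), (2,5), (3,5)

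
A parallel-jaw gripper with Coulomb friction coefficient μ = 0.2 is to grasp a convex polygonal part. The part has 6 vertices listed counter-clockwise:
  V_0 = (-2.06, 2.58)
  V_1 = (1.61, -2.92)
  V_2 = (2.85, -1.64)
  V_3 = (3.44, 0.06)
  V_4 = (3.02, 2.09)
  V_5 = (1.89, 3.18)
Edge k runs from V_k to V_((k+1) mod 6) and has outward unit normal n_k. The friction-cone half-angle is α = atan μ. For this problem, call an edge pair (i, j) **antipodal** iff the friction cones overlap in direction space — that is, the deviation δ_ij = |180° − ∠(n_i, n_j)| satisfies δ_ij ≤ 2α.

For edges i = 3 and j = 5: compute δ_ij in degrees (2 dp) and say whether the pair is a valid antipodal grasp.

α = atan 0.2 = 11.31°;  2α = 22.62°
edge 3: e_3 = (-0.42, +2.03);  n_3 = (+0.9793, +0.2026)
edge 5: e_5 = (-3.95, -0.60);  n_5 = (-0.1502, +0.9887)
∠(n_3, n_5) = 86.95°
δ = |180° − 86.95°| = 93.05°
93.05° > 2α = 22.62°  →  invalid

δ = 93.05°, invalid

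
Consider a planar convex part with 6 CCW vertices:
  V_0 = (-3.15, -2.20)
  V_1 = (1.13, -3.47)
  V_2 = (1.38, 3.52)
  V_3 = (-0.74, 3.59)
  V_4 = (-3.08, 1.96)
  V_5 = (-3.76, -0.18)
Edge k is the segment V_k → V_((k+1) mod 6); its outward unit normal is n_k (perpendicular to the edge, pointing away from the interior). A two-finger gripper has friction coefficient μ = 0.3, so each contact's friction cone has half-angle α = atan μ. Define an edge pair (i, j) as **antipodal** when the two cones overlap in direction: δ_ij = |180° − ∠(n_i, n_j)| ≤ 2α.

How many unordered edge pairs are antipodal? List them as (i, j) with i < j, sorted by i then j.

α = atan 0.3 = 16.70°;  2α = 33.40°
n_0 = (-0.2845, -0.9587)
n_1 = (+0.9994, -0.0357)
n_2 = (+0.0330, +0.9995)
n_3 = (-0.5716, +0.8205)
n_4 = (-0.9530, +0.3028)
n_5 = (-0.9573, -0.2891)
  (0,1): δ = 75.52°  ·
  (0,2): δ = 14.64°  ✓
  (0,3): δ = 51.39°  ·
  (0,4): δ = 88.90°  ·
  (0,5): δ = 123.33°  ·
  (1,2): δ = 89.84°  ·
  (1,3): δ = 53.09°  ·
  (1,4): δ = 15.58°  ✓
  (1,5): δ = 18.85°  ✓
  (2,3): δ = 143.25°  ·
  (2,4): δ = 105.74°  ·
  (2,5): δ = 71.31°  ·
  (3,4): δ = 142.49°  ·
  (3,5): δ = 108.06°  ·
  (4,5): δ = 145.57°  ·
antipodal pairs: 3

count = 3; pairs: (0,2), (1,4), (1,5)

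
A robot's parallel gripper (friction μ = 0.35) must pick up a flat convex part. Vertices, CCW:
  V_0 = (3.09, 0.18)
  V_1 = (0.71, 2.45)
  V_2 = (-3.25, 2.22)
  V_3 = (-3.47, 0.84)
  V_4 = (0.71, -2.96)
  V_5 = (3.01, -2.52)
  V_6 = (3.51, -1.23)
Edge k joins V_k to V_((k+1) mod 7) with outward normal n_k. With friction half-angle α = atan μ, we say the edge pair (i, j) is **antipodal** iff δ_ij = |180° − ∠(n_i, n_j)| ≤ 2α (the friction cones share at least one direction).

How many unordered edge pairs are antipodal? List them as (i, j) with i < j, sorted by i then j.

α = atan 0.35 = 19.29°;  2α = 38.58°
n_0 = (+0.6902, +0.7236)
n_1 = (-0.0580, +0.9983)
n_2 = (-0.9875, +0.1574)
n_3 = (-0.6727, -0.7399)
n_4 = (+0.1879, -0.9822)
n_5 = (+0.9324, -0.3614)
n_6 = (+0.9584, +0.2855)
  (0,1): δ = 133.03°  ·
  (0,2): δ = 55.41°  ·
  (0,3): δ = 1.37°  ✓
  (0,4): δ = 54.47°  ·
  (0,5): δ = 112.46°  ·
  (0,6): δ = 150.23°  ·
  (1,2): δ = 102.38°  ·
  (1,3): δ = 45.60°  ·
  (1,4): δ = 7.51°  ✓
  (1,5): δ = 65.49°  ·
  (1,6): δ = 103.26°  ·
  (2,3): δ = 123.22°  ·
  (2,4): δ = 70.11°  ·
  (2,5): δ = 12.13°  ✓
  (2,6): δ = 25.65°  ✓
  (3,4): δ = 126.90°  ·
  (3,5): δ = 68.91°  ·
  (3,6): δ = 31.14°  ✓
  (4,5): δ = 122.02°  ·
  (4,6): δ = 84.24°  ·
  (5,6): δ = 142.23°  ·
antipodal pairs: 5

count = 5; pairs: (0,3), (1,4), (2,5), (2,6), (3,6)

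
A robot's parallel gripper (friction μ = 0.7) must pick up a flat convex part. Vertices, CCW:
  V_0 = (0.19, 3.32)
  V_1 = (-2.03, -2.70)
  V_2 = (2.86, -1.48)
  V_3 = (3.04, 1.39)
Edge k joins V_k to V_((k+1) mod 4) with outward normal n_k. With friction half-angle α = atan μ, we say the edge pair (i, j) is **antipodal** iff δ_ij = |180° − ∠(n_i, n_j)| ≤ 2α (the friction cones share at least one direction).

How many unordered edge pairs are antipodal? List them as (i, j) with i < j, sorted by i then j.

α = atan 0.7 = 34.99°;  2α = 69.98°
n_0 = (-0.9382, +0.3460)
n_1 = (+0.2421, -0.9703)
n_2 = (+0.9980, -0.0626)
n_3 = (+0.5607, +0.8280)
  (0,1): δ = 55.75°  ✓
  (0,2): δ = 16.65°  ✓
  (0,3): δ = 76.14°  ·
  (1,2): δ = 107.60°  ·
  (1,3): δ = 48.11°  ✓
  (2,3): δ = 120.52°  ·
antipodal pairs: 3

count = 3; pairs: (0,1), (0,2), (1,3)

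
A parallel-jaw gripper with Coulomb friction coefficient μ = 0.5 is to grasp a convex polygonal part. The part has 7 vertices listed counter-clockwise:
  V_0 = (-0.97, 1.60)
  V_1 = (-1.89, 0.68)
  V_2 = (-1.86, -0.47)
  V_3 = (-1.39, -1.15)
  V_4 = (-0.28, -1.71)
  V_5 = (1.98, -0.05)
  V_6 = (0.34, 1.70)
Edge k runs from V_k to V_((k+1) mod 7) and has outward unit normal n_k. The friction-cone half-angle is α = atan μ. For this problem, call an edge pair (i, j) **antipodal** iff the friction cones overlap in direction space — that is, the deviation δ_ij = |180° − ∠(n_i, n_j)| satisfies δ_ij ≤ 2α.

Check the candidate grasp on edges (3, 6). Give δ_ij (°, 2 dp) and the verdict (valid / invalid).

δ = 31.14°, valid

α = atan 0.5 = 26.57°;  2α = 53.13°
edge 3: e_3 = (+1.11, -0.56);  n_3 = (-0.4504, -0.8928)
edge 6: e_6 = (-1.31, -0.10);  n_6 = (-0.0761, +0.9971)
∠(n_3, n_6) = 148.86°
δ = |180° − 148.86°| = 31.14°
31.14° ≤ 2α = 53.13°  →  valid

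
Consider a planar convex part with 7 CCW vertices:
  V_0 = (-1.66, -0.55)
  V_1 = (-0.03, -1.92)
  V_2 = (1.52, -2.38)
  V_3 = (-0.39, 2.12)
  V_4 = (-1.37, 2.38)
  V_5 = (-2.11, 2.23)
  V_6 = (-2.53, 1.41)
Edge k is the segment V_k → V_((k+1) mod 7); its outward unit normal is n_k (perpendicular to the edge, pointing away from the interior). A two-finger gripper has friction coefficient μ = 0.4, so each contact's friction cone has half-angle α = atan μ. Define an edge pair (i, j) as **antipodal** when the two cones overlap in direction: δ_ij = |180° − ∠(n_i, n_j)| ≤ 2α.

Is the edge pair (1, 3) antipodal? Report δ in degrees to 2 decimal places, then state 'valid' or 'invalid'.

δ = 1.67°, valid

α = atan 0.4 = 21.80°;  2α = 43.60°
edge 1: e_1 = (+1.55, -0.46);  n_1 = (-0.2845, -0.9587)
edge 3: e_3 = (-0.98, +0.26);  n_3 = (+0.2564, +0.9666)
∠(n_1, n_3) = 178.33°
δ = |180° − 178.33°| = 1.67°
1.67° ≤ 2α = 43.60°  →  valid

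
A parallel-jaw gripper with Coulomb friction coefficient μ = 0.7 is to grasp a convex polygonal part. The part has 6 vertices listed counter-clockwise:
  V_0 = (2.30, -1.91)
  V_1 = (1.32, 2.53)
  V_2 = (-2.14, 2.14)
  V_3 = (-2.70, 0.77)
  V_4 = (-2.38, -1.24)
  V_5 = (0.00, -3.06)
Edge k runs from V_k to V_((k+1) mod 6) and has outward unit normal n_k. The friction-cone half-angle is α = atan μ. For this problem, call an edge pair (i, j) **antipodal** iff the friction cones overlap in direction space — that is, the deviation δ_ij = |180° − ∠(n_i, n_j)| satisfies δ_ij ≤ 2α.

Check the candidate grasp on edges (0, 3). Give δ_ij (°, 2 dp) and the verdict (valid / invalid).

α = atan 0.7 = 34.99°;  2α = 69.98°
edge 0: e_0 = (-0.98, +4.44);  n_0 = (+0.9765, +0.2155)
edge 3: e_3 = (+0.32, -2.01);  n_3 = (-0.9876, -0.1572)
∠(n_0, n_3) = 176.60°
δ = |180° − 176.60°| = 3.40°
3.40° ≤ 2α = 69.98°  →  valid

δ = 3.40°, valid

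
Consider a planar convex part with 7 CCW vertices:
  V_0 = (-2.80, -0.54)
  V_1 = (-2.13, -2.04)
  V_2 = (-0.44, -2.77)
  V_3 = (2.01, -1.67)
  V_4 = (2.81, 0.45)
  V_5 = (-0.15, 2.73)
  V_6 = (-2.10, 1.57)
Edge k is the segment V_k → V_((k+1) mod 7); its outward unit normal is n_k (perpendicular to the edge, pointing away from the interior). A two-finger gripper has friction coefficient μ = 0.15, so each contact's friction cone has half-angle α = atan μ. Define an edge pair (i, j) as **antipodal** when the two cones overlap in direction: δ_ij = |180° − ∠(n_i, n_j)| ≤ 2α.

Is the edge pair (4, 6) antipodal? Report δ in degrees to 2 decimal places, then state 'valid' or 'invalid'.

δ = 70.75°, invalid

α = atan 0.15 = 8.53°;  2α = 17.06°
edge 4: e_4 = (-2.96, +2.28);  n_4 = (+0.6102, +0.7922)
edge 6: e_6 = (-0.70, -2.11);  n_6 = (-0.9491, +0.3149)
∠(n_4, n_6) = 109.25°
δ = |180° − 109.25°| = 70.75°
70.75° > 2α = 17.06°  →  invalid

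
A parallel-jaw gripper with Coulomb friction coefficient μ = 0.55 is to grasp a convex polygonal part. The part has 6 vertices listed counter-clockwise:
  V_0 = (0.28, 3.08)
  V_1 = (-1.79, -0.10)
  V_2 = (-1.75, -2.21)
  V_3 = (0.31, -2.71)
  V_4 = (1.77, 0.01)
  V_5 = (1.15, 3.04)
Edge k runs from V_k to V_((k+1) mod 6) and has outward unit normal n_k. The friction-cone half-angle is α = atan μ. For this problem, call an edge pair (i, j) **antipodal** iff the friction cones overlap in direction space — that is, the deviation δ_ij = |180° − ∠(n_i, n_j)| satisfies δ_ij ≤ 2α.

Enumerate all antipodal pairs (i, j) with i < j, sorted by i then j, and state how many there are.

count = 5; pairs: (0,3), (0,4), (1,3), (1,4), (2,5)

α = atan 0.55 = 28.81°;  2α = 57.62°
n_0 = (-0.8381, +0.5455)
n_1 = (-0.9998, -0.0190)
n_2 = (-0.2359, -0.9718)
n_3 = (+0.8811, -0.4729)
n_4 = (+0.9797, +0.2005)
n_5 = (+0.0459, +0.9989)
  (0,1): δ = 145.85°  ·
  (0,2): δ = 70.58°  ·
  (0,3): δ = 4.84°  ✓
  (0,4): δ = 44.63°  ✓
  (0,5): δ = 120.43°  ·
  (1,2): δ = 104.73°  ·
  (1,3): δ = 29.31°  ✓
  (1,4): δ = 10.48°  ✓
  (1,5): δ = 86.28°  ·
  (2,3): δ = 104.58°  ·
  (2,4): δ = 64.79°  ·
  (2,5): δ = 11.01°  ✓
  (3,4): δ = 140.21°  ·
  (3,5): δ = 64.41°  ·
  (4,5): δ = 104.20°  ·
antipodal pairs: 5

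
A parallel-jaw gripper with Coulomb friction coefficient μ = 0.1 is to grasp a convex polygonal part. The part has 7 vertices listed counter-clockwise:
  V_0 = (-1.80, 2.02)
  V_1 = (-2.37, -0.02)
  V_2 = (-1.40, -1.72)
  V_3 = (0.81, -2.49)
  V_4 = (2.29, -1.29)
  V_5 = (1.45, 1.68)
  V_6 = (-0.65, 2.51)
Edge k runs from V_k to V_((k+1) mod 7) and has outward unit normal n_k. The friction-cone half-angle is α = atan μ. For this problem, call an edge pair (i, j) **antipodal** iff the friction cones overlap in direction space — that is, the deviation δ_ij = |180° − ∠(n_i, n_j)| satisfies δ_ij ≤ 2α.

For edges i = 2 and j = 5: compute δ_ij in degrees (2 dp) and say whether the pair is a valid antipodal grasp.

α = atan 0.1 = 5.71°;  2α = 11.42°
edge 2: e_2 = (+2.21, -0.77);  n_2 = (-0.3290, -0.9443)
edge 5: e_5 = (-2.10, +0.83);  n_5 = (+0.3676, +0.9300)
∠(n_2, n_5) = 177.64°
δ = |180° − 177.64°| = 2.36°
2.36° ≤ 2α = 11.42°  →  valid

δ = 2.36°, valid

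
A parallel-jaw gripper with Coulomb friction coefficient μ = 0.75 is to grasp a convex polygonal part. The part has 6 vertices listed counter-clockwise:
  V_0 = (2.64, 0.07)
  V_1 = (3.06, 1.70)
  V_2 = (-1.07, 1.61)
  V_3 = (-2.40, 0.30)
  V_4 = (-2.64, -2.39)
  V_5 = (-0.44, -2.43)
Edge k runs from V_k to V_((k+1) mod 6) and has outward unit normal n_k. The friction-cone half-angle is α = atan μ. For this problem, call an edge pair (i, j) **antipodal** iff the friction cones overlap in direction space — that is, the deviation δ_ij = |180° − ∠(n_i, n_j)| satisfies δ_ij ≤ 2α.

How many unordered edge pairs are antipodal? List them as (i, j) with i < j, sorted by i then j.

α = atan 0.75 = 36.87°;  2α = 73.74°
n_0 = (+0.9684, -0.2495)
n_1 = (-0.0218, +0.9998)
n_2 = (-0.7017, +0.7124)
n_3 = (-0.9960, +0.0889)
n_4 = (-0.0182, -0.9998)
n_5 = (+0.6302, -0.7764)
  (0,1): δ = 74.30°  ·
  (0,2): δ = 30.99°  ✓
  (0,3): δ = 9.35°  ✓
  (0,4): δ = 103.41°  ·
  (0,5): δ = 143.51°  ·
  (1,2): δ = 136.68°  ·
  (1,3): δ = 96.35°  ·
  (1,4): δ = 2.29°  ✓
  (1,5): δ = 37.82°  ✓
  (2,3): δ = 139.66°  ·
  (2,4): δ = 45.61°  ✓
  (2,5): δ = 5.50°  ✓
  (3,4): δ = 85.94°  ·
  (3,5): δ = 45.84°  ✓
  (4,5): δ = 139.89°  ·
antipodal pairs: 7

count = 7; pairs: (0,2), (0,3), (1,4), (1,5), (2,4), (2,5), (3,5)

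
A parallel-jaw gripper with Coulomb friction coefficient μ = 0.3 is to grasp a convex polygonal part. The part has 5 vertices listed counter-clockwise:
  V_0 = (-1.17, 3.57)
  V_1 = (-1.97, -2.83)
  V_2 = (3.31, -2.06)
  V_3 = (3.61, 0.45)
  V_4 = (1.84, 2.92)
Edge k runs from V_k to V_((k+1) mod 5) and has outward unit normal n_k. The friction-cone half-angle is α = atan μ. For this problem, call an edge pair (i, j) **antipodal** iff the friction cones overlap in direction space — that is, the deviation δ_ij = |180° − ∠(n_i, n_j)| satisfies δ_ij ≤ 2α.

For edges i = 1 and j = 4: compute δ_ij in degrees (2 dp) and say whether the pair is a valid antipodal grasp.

α = atan 0.3 = 16.70°;  2α = 33.40°
edge 1: e_1 = (+5.28, +0.77);  n_1 = (+0.1443, -0.9895)
edge 4: e_4 = (-3.01, +0.65);  n_4 = (+0.2111, +0.9775)
∠(n_1, n_4) = 159.52°
δ = |180° − 159.52°| = 20.48°
20.48° ≤ 2α = 33.40°  →  valid

δ = 20.48°, valid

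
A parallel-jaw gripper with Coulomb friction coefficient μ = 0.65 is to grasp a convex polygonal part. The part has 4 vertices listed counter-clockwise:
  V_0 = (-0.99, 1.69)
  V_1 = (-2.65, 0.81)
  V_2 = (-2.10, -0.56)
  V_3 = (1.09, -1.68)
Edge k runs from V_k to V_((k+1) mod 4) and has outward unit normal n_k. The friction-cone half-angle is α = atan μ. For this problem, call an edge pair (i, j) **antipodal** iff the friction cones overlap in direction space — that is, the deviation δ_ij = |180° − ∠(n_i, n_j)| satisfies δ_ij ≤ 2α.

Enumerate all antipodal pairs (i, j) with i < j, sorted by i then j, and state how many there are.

α = atan 0.65 = 33.02°;  2α = 66.05°
n_0 = (-0.4684, +0.8835)
n_1 = (-0.9280, -0.3726)
n_2 = (-0.3313, -0.9435)
n_3 = (+0.8510, +0.5252)
  (0,1): δ = 96.06°  ·
  (0,2): δ = 47.28°  ✓
  (0,3): δ = 93.75°  ·
  (1,2): δ = 131.22°  ·
  (1,3): δ = 9.81°  ✓
  (2,3): δ = 38.97°  ✓
antipodal pairs: 3

count = 3; pairs: (0,2), (1,3), (2,3)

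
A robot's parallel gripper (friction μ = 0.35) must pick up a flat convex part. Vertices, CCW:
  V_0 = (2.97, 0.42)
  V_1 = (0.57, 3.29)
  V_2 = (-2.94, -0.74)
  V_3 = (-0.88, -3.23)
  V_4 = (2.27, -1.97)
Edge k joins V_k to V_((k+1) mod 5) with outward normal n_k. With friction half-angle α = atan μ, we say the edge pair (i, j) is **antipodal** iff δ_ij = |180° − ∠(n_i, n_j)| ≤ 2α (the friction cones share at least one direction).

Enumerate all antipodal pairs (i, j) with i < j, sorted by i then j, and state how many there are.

α = atan 0.35 = 19.29°;  2α = 38.58°
n_0 = (+0.7671, +0.6415)
n_1 = (-0.7541, +0.6568)
n_2 = (-0.7705, -0.6374)
n_3 = (+0.3714, -0.9285)
n_4 = (+0.9597, -0.2811)
  (0,1): δ = 80.96°  ·
  (0,2): δ = 0.30°  ✓
  (0,3): δ = 71.90°  ·
  (0,4): δ = 123.77°  ·
  (1,2): δ = 99.34°  ·
  (1,3): δ = 27.14°  ✓
  (1,4): δ = 24.73°  ✓
  (2,3): δ = 107.80°  ·
  (2,4): δ = 55.93°  ·
  (3,4): δ = 128.13°  ·
antipodal pairs: 3

count = 3; pairs: (0,2), (1,3), (1,4)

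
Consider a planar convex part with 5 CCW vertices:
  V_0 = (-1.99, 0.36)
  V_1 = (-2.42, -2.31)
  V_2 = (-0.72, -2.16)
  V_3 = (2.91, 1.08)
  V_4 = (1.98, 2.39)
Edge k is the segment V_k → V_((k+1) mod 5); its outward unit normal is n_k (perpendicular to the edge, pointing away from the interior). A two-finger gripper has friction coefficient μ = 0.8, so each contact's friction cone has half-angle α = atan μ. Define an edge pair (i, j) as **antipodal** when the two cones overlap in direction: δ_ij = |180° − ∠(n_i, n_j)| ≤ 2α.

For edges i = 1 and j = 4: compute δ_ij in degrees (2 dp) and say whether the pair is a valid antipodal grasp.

δ = 22.04°, valid

α = atan 0.8 = 38.66°;  2α = 77.32°
edge 1: e_1 = (+1.70, +0.15);  n_1 = (+0.0879, -0.9961)
edge 4: e_4 = (-3.97, -2.03);  n_4 = (-0.4553, +0.8904)
∠(n_1, n_4) = 157.96°
δ = |180° − 157.96°| = 22.04°
22.04° ≤ 2α = 77.32°  →  valid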